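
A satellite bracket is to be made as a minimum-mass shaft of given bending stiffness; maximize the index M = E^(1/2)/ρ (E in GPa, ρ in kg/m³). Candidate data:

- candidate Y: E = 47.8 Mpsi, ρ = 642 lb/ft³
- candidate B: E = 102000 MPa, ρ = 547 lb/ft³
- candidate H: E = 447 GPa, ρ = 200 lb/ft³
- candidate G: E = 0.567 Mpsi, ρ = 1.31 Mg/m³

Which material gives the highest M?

candidate H

Convert each candidate to consistent units, then evaluate M:
  candidate Y: E = 329.6 GPa, ρ = 10280 kg/m³
  candidate B: E = 102.0 GPa, ρ = 8762 kg/m³
  candidate H: E = 447.0 GPa, ρ = 3204 kg/m³
  candidate G: E = 3.909 GPa, ρ = 1310 kg/m³
  candidate H: M = 6.60×10⁻³
  candidate Y: M = 1.77×10⁻³
  candidate G: M = 1.51×10⁻³
  candidate B: M = 1.15×10⁻³
Highest index: candidate H.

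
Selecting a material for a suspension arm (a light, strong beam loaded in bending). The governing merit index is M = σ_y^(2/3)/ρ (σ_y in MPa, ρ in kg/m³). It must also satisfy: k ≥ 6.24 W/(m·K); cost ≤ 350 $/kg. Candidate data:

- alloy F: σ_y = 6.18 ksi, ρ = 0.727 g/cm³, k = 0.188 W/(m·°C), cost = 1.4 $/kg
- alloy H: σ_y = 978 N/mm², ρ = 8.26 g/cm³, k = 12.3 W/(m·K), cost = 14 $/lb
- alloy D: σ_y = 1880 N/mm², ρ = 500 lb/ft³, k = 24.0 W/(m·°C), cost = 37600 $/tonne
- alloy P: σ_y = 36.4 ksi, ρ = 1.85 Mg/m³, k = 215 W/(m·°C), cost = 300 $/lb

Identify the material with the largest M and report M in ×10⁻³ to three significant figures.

alloy D, M = 19.0×10⁻³

Screen on constraints: k ≥ 6.24 W/(m·K); cost ≤ 350 $/kg. Survivors: alloy H, alloy D.
In SI units:
  alloy H: σ_y = 978.0 MPa, ρ = 8260 kg/m³
  alloy D: σ_y = 1880 MPa, ρ = 8009 kg/m³
  alloy D: M = 19.0×10⁻³
  alloy H: M = 11.9×10⁻³
Alloy D has the largest M.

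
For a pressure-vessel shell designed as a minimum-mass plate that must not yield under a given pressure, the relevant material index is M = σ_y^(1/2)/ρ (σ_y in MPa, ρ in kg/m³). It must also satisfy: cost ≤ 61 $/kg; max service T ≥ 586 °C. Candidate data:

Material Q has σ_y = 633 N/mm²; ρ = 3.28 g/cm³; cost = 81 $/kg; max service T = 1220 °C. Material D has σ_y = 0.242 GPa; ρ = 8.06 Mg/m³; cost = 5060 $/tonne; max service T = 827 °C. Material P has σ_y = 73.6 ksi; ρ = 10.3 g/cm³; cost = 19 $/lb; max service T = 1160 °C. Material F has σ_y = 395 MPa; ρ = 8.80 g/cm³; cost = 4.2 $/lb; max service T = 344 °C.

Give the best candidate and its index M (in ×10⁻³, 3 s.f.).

Screen on constraints: cost ≤ 61 $/kg; max service T ≥ 586 °C. Survivors: material D, material P.
Normalizing units and computing the index:
  material D: σ_y = 242.0 MPa, ρ = 8060 kg/m³
  material P: σ_y = 507.5 MPa, ρ = 10300 kg/m³
  material P: M = 2.19×10⁻³
  material D: M = 1.93×10⁻³
The maximum is for material P.

material P, M = 2.19×10⁻³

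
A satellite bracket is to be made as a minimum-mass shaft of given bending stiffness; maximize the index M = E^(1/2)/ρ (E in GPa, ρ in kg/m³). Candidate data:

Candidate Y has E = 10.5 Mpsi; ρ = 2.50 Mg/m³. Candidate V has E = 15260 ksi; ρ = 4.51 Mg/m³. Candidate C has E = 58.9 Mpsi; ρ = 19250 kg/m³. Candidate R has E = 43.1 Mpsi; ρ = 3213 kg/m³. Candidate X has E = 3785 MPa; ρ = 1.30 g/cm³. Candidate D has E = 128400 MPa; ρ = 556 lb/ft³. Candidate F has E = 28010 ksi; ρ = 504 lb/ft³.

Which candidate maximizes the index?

candidate R

Normalizing units and computing the index:
  candidate Y: E = 72.39 GPa, ρ = 2500 kg/m³
  candidate V: E = 105.2 GPa, ρ = 4510 kg/m³
  candidate C: E = 406.1 GPa, ρ = 19250 kg/m³
  candidate R: E = 297.2 GPa, ρ = 3213 kg/m³
  candidate X: E = 3.785 GPa, ρ = 1300 kg/m³
  candidate D: E = 128.4 GPa, ρ = 8906 kg/m³
  candidate F: E = 193.1 GPa, ρ = 8073 kg/m³
  candidate R: M = 5.37×10⁻³
  candidate Y: M = 3.40×10⁻³
  candidate V: M = 2.27×10⁻³
  candidate F: M = 1.72×10⁻³
  candidate X: M = 1.50×10⁻³
  candidate D: M = 1.27×10⁻³
  candidate C: M = 1.05×10⁻³
The maximum is for candidate R.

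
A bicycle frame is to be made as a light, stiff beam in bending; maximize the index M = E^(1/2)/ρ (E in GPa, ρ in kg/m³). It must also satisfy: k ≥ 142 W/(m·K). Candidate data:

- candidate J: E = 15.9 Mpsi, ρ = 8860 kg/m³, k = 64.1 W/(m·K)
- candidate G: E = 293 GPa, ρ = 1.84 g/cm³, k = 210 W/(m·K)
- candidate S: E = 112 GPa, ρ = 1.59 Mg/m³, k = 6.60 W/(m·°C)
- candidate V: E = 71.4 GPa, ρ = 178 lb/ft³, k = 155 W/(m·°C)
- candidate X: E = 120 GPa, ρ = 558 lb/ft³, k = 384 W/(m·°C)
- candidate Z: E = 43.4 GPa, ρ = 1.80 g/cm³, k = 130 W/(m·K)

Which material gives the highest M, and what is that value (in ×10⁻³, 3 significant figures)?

candidate G, M = 9.30×10⁻³

Screen on constraints: k ≥ 142 W/(m·K). Survivors: candidate G, candidate V, candidate X.
Putting every candidate on a common basis:
  candidate G: E = 293.0 GPa, ρ = 1840 kg/m³
  candidate V: E = 71.40 GPa, ρ = 2851 kg/m³
  candidate X: E = 120.0 GPa, ρ = 8938 kg/m³
  candidate G: M = 9.30×10⁻³
  candidate V: M = 2.96×10⁻³
  candidate X: M = 1.23×10⁻³
Highest index: candidate G.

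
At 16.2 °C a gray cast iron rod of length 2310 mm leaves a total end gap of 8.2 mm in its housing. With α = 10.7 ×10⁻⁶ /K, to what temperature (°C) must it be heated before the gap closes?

348 °C

α·L₀·ΔT = 8.2 mm ⇒ ΔT = 8.2 / (10.7×10⁻⁶ × 2310.0) = 331.8 K.
T = 16.2 + 331.8 = 348.0 °C.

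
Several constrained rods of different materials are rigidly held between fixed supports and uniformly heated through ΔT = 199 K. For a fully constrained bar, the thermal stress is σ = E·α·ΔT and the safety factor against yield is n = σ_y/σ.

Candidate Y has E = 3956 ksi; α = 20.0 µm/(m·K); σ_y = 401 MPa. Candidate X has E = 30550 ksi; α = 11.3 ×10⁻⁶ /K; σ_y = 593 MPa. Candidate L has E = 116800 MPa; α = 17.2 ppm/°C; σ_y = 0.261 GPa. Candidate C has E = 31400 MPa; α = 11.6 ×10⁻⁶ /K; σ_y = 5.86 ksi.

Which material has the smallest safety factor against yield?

candidate C

With everything in SI (GPa, ×10⁻⁶/K, MPa):
  candidate Y: E = 27.28, α = 20.0, σ_y = 401.0 → σ = 109 MPa, n = 3.69
  candidate X: E = 210.6, α = 11.3, σ_y = 593.0 → σ = 474 MPa, n = 1.25
  candidate L: E = 116.8, α = 17.2, σ_y = 261.0 → σ = 400 MPa, n = 0.653
  candidate C: E = 31.40, α = 11.6, σ_y = 40.40 → σ = 72.5 MPa, n = 0.557
The minimum is candidate C at n = 0.557.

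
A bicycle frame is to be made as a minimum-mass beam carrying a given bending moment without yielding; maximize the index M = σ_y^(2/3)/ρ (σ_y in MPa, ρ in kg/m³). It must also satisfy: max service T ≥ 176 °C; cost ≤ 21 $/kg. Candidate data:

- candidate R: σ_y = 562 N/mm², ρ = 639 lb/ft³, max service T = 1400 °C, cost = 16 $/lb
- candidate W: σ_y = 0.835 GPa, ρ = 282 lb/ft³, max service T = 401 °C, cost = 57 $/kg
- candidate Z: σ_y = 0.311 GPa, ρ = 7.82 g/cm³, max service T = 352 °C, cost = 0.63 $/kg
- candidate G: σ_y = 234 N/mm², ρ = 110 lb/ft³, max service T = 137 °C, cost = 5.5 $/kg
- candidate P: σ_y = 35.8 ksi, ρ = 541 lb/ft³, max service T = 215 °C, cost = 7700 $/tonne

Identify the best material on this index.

Screen on constraints: max service T ≥ 176 °C; cost ≤ 21 $/kg. Survivors: candidate Z, candidate P.
Putting every candidate on a common basis:
  candidate Z: σ_y = 311.0 MPa, ρ = 7820 kg/m³
  candidate P: σ_y = 246.8 MPa, ρ = 8666 kg/m³
  candidate Z: M = 5.87×10⁻³
  candidate P: M = 4.54×10⁻³
Highest index: candidate Z.

candidate Z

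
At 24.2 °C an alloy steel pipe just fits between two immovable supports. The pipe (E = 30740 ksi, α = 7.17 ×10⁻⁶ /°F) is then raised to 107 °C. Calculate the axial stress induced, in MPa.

E = 30740 ksi = 211.9 GPa.
α = 7.17×10⁻⁶/°F × 9/5 = 12.9×10⁻⁶/K.
ΔT = 82.80 K. Constrained thermal stress σ = E·α·ΔT = 211.9×10³ MPa × 12.9×10⁻⁶ × 82.80 = 226 MPa (compressive).

226 MPa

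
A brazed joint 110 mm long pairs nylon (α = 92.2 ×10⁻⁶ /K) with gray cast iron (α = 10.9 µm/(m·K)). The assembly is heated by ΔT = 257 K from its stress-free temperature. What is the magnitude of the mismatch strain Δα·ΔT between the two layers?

Δα = |92.2 − 10.9|×10⁻⁶/K = 81.3×10⁻⁶/K.
Mismatch strain = Δα·ΔT = 81.3×10⁻⁶ × 257.0 = 0.0209.

0.0209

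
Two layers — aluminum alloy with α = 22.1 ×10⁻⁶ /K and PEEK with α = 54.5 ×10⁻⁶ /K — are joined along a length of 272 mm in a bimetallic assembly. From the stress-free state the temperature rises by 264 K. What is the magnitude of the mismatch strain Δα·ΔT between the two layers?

Δα = |22.1 − 54.5|×10⁻⁶/K = 32.4×10⁻⁶/K.
Mismatch strain = Δα·ΔT = 32.4×10⁻⁶ × 264.0 = 8.55×10⁻³.

8.55×10⁻³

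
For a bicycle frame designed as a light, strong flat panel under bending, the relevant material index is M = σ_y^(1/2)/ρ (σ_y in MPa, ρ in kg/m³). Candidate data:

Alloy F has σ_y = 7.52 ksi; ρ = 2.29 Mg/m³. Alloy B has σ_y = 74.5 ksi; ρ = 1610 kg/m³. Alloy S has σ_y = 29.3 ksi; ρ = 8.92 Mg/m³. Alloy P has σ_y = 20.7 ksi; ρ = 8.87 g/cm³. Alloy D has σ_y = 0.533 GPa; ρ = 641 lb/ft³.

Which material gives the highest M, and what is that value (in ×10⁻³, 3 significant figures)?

Convert each candidate to consistent units, then evaluate M:
  alloy F: σ_y = 51.85 MPa, ρ = 2290 kg/m³
  alloy B: σ_y = 513.7 MPa, ρ = 1610 kg/m³
  alloy S: σ_y = 202.0 MPa, ρ = 8920 kg/m³
  alloy P: σ_y = 142.7 MPa, ρ = 8870 kg/m³
  alloy D: σ_y = 533.0 MPa, ρ = 10270 kg/m³
  alloy B: M = 14.1×10⁻³
  alloy F: M = 3.14×10⁻³
  alloy D: M = 2.25×10⁻³
  alloy S: M = 1.59×10⁻³
  alloy P: M = 1.35×10⁻³
The maximum is for alloy B.

alloy B, M = 14.1×10⁻³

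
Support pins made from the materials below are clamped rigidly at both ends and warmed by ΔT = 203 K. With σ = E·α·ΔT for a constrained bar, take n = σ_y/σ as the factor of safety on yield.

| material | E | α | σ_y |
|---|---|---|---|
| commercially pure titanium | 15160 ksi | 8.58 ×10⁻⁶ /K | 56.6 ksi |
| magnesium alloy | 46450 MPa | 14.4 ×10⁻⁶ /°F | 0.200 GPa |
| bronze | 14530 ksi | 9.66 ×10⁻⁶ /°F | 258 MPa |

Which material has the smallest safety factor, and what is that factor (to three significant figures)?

In consistent units (E in GPa, α in ×10⁻⁶/K, σ_y in MPa):
  commercially pure titanium: E = 104.5, α = 8.58, σ_y = 390.2 → σ = 182 MPa, n = 2.14
  magnesium alloy: E = 46.45, α = 25.9, σ_y = 200.0 → σ = 244 MPa, n = 0.818
  bronze: E = 100.2, α = 17.4, σ_y = 258.0 → σ = 354 MPa, n = 0.730
The minimum is bronze at n = 0.730.

bronze, n = 0.730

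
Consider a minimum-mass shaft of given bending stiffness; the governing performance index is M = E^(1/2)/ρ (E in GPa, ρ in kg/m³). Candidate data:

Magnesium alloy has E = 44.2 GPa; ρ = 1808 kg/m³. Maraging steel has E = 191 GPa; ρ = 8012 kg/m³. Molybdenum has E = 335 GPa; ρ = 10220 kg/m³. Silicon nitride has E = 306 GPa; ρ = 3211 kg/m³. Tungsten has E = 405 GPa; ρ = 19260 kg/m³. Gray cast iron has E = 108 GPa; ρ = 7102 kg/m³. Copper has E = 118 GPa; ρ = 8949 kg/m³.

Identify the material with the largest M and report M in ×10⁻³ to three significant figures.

Computing M directly (units already consistent):
  silicon nitride: M = 5.45×10⁻³
  magnesium alloy: M = 3.68×10⁻³
  molybdenum: M = 1.79×10⁻³
  maraging steel: M = 1.72×10⁻³
  gray cast iron: M = 1.46×10⁻³
  copper: M = 1.21×10⁻³
  tungsten: M = 1.04×10⁻³
Silicon nitride has the largest M.

silicon nitride, M = 5.45×10⁻³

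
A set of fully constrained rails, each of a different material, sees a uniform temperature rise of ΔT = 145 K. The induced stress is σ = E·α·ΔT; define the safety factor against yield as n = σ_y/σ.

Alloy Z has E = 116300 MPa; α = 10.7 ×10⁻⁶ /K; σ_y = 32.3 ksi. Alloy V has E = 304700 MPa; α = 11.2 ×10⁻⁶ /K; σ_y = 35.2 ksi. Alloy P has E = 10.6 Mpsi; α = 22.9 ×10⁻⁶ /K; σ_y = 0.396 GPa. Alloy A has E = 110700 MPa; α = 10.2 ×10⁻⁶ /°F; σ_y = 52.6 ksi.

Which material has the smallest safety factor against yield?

alloy V

In consistent units (E in GPa, α in ×10⁻⁶/K, σ_y in MPa):
  alloy Z: E = 116.3, α = 10.7, σ_y = 222.7 → σ = 180 MPa, n = 1.23
  alloy V: E = 304.7, α = 11.2, σ_y = 242.7 → σ = 495 MPa, n = 0.490
  alloy P: E = 73.08, α = 22.9, σ_y = 396.0 → σ = 243 MPa, n = 1.63
  alloy A: E = 110.7, α = 18.4, σ_y = 362.7 → σ = 295 MPa, n = 1.23
Smallest n: alloy V with n = 0.490.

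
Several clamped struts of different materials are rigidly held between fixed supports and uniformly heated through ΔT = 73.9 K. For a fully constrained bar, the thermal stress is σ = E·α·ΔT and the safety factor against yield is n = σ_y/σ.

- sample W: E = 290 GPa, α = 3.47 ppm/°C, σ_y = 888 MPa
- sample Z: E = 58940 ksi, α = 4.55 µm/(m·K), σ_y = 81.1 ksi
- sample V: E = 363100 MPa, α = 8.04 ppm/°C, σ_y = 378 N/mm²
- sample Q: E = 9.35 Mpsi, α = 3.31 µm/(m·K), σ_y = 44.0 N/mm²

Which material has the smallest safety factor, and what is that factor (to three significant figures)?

In consistent units (E in GPa, α in ×10⁻⁶/K, σ_y in MPa):
  sample W: E = 290.0, α = 3.47, σ_y = 888.0 → σ = 74.4 MPa, n = 11.9
  sample Z: E = 406.4, α = 4.55, σ_y = 559.2 → σ = 137 MPa, n = 4.09
  sample V: E = 363.1, α = 8.04, σ_y = 378.0 → σ = 216 MPa, n = 1.75
  sample Q: E = 64.47, α = 3.31, σ_y = 44.00 → σ = 15.8 MPa, n = 2.79
The minimum is sample V at n = 1.75.

sample V, n = 1.75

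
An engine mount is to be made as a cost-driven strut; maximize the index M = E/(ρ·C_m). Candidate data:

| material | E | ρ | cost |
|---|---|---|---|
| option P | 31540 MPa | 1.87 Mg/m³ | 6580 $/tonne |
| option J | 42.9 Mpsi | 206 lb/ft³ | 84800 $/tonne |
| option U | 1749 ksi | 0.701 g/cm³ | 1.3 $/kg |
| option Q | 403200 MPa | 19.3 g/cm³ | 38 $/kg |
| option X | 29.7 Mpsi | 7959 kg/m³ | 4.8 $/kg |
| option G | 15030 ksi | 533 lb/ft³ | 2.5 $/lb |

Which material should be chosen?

After converting to SI:
  option P: E = 31.54 GPa, ρ = 1870 kg/m³, cost = 6.580 $/kg
  option J: E = 295.8 GPa, ρ = 3300 kg/m³, cost = 84.80 $/kg
  option U: E = 12.06 GPa, ρ = 701.0 kg/m³, cost = 1.300 $/kg
  option Q: E = 403.2 GPa, ρ = 19300 kg/m³, cost = 38.00 $/kg
  option X: E = 204.8 GPa, ρ = 7959 kg/m³, cost = 4.800 $/kg
  option G: E = 103.6 GPa, ρ = 8538 kg/m³, cost = 5.511 $/kg
  option U: M = 13.2 MN·m per $
  option X: M = 5.36 MN·m per $
  option P: M = 2.56 MN·m per $
  option G: M = 2.20 MN·m per $
  option J: M = 1.06 MN·m per $
  option Q: M = 0.550 MN·m per $
Option U has the largest M.

option U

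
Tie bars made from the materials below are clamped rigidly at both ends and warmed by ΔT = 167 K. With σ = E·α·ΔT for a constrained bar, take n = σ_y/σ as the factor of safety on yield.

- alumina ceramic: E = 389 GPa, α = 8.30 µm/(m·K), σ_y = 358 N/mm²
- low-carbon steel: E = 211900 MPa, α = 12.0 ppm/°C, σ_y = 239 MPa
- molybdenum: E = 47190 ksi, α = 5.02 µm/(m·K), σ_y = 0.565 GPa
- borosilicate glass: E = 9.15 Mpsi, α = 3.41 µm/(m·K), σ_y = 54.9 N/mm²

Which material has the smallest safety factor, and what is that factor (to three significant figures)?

Converting E to GPa, α to ×10⁻⁶/K, σ_y to MPa, then σ and n for each:
  alumina ceramic: E = 389.0, α = 8.30, σ_y = 358.0 → σ = 539 MPa, n = 0.664
  low-carbon steel: E = 211.9, α = 12.0, σ_y = 239.0 → σ = 425 MPa, n = 0.563
  molybdenum: E = 325.4, α = 5.02, σ_y = 565.0 → σ = 273 MPa, n = 2.07
  borosilicate glass: E = 63.09, α = 3.41, σ_y = 54.90 → σ = 35.9 MPa, n = 1.53
Smallest n: low-carbon steel with n = 0.563.

low-carbon steel, n = 0.563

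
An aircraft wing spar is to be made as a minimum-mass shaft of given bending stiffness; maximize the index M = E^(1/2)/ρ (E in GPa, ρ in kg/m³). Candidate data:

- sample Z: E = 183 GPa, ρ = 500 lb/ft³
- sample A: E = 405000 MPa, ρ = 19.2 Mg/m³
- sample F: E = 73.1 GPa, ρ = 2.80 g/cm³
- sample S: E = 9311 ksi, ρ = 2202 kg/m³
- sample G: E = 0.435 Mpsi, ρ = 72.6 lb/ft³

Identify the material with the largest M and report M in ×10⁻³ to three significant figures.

sample S, M = 3.64×10⁻³

In SI units:
  sample Z: E = 183.0 GPa, ρ = 8009 kg/m³
  sample A: E = 405.0 GPa, ρ = 19200 kg/m³
  sample F: E = 73.10 GPa, ρ = 2800 kg/m³
  sample S: E = 64.20 GPa, ρ = 2202 kg/m³
  sample G: E = 2.999 GPa, ρ = 1163 kg/m³
  sample S: M = 3.64×10⁻³
  sample F: M = 3.05×10⁻³
  sample Z: M = 1.69×10⁻³
  sample G: M = 1.49×10⁻³
  sample A: M = 1.05×10⁻³
The maximum is for sample S.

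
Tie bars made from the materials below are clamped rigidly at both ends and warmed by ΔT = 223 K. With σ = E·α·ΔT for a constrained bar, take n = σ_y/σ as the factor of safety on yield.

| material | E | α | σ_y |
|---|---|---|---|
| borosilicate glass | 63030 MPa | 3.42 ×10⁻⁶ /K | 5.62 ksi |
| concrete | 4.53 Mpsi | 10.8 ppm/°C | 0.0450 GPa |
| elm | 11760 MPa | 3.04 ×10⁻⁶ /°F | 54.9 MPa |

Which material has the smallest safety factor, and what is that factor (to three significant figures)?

concrete, n = 0.598

Per material, after unit conversion:
  borosilicate glass: E = 63.03, α = 3.42, σ_y = 38.75 → σ = 48.1 MPa, n = 0.806
  concrete: E = 31.23, α = 10.8, σ_y = 45.00 → σ = 75.2 MPa, n = 0.598
  elm: E = 11.76, α = 5.47, σ_y = 54.90 → σ = 14.4 MPa, n = 3.83
Concrete has the lowest safety factor, n = 0.598.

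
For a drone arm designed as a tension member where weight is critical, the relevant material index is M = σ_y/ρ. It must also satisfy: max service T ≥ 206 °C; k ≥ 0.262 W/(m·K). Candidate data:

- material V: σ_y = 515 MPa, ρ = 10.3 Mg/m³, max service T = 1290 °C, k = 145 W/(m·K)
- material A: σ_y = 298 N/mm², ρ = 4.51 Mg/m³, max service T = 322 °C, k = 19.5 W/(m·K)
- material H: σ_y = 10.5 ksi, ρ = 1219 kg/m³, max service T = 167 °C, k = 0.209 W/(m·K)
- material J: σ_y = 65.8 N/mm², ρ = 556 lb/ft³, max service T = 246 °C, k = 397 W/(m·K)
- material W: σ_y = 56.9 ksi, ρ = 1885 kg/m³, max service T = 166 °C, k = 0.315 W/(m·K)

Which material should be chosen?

Screen on constraints: max service T ≥ 206 °C; k ≥ 0.262 W/(m·K). Survivors: material V, material A, material J.
Putting every candidate on a common basis:
  material V: σ_y = 515.0 MPa, ρ = 10300 kg/m³
  material A: σ_y = 298.0 MPa, ρ = 4510 kg/m³
  material J: σ_y = 65.80 MPa, ρ = 8906 kg/m³
  material A: M = 66.1 kN·m/kg
  material V: M = 50.0 kN·m/kg
  material J: M = 7.39 kN·m/kg
Material A ranks first.

material A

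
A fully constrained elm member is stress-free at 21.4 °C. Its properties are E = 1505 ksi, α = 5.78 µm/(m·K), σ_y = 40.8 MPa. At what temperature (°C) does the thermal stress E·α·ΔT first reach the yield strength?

E = 1505 ksi = 10.38 GPa.
E·α·ΔT = 40.80 MPa ⇒ ΔT = 40.80 / (10.38×10³ × 5.78×10⁻⁶) = 680.3 K.
T = 21.4 + 680.3 = 701.7 °C.

702 °C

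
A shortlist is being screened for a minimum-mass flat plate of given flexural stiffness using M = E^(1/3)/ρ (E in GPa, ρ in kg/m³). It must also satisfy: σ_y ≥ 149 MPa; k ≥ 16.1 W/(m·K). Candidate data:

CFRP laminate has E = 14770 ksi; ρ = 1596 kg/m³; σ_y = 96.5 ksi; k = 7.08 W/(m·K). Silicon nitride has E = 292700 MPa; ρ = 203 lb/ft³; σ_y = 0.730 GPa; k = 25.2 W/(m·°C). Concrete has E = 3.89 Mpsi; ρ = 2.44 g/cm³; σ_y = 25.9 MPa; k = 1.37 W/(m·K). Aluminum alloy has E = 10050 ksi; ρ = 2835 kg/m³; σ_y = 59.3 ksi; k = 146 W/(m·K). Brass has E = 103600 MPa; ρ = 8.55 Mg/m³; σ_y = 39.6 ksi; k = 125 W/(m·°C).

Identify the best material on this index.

silicon nitride

Screen on constraints: σ_y ≥ 149 MPa; k ≥ 16.1 W/(m·K). Survivors: silicon nitride, aluminum alloy, brass.
After converting to SI:
  silicon nitride: E = 292.7 GPa, ρ = 3252 kg/m³
  aluminum alloy: E = 69.29 GPa, ρ = 2835 kg/m³
  brass: E = 103.6 GPa, ρ = 8550 kg/m³
  silicon nitride: M = 2.04×10⁻³
  aluminum alloy: M = 1.45×10⁻³
  brass: M = 0.549×10⁻³
The maximum is for silicon nitride.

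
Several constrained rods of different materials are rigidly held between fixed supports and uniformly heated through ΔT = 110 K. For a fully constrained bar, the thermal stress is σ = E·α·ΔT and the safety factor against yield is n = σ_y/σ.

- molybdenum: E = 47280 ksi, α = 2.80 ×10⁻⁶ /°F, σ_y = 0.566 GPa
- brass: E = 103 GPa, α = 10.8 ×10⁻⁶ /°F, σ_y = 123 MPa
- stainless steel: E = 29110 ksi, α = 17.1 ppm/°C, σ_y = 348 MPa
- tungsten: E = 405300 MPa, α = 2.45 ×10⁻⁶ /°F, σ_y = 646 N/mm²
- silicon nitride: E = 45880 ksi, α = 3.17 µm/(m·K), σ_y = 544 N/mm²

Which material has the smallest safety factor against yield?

brass

With everything in SI (GPa, ×10⁻⁶/K, MPa):
  molybdenum: E = 326.0, α = 5.04, σ_y = 566.0 → σ = 181 MPa, n = 3.13
  brass: E = 103.0, α = 19.4, σ_y = 123.0 → σ = 220 MPa, n = 0.558
  stainless steel: E = 200.7, α = 17.1, σ_y = 348.0 → σ = 378 MPa, n = 0.922
  tungsten: E = 405.3, α = 4.41, σ_y = 646.0 → σ = 197 MPa, n = 3.29
  silicon nitride: E = 316.3, α = 3.17, σ_y = 544.0 → σ = 110 MPa, n = 4.93
The minimum is brass at n = 0.558.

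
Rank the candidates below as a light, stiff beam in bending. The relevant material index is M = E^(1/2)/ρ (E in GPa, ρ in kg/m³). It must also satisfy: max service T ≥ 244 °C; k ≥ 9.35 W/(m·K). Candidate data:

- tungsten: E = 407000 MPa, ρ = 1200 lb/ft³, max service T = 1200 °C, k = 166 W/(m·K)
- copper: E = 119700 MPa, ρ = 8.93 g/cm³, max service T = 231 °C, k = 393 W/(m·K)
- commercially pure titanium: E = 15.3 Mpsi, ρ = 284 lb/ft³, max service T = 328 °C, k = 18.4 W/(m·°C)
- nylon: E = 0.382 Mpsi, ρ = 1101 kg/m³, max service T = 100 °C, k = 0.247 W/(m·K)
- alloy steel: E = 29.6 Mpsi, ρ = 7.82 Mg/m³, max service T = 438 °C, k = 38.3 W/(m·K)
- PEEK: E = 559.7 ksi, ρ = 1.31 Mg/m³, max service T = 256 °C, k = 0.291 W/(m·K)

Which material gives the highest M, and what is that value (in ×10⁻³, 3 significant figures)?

commercially pure titanium, M = 2.26×10⁻³

Screen on constraints: max service T ≥ 244 °C; k ≥ 9.35 W/(m·K). Survivors: tungsten, commercially pure titanium, alloy steel.
Convert each candidate to consistent units, then evaluate M:
  tungsten: E = 407.0 GPa, ρ = 19220 kg/m³
  commercially pure titanium: E = 105.5 GPa, ρ = 4549 kg/m³
  alloy steel: E = 204.1 GPa, ρ = 7820 kg/m³
  commercially pure titanium: M = 2.26×10⁻³
  alloy steel: M = 1.83×10⁻³
  tungsten: M = 1.05×10⁻³
Commercially pure titanium ranks first.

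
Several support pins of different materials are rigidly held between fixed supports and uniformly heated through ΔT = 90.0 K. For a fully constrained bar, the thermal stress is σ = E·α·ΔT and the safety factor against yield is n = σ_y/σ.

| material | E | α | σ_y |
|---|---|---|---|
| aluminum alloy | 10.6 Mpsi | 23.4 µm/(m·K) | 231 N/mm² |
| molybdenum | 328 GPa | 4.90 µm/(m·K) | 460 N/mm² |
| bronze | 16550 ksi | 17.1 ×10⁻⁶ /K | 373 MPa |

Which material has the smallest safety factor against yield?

aluminum alloy

With everything in SI (GPa, ×10⁻⁶/K, MPa):
  aluminum alloy: E = 73.08, α = 23.4, σ_y = 231.0 → σ = 154 MPa, n = 1.50
  molybdenum: E = 328.0, α = 4.90, σ_y = 460.0 → σ = 145 MPa, n = 3.18
  bronze: E = 114.1, α = 17.1, σ_y = 373.0 → σ = 176 MPa, n = 2.12
Aluminum alloy has the lowest safety factor, n = 1.50.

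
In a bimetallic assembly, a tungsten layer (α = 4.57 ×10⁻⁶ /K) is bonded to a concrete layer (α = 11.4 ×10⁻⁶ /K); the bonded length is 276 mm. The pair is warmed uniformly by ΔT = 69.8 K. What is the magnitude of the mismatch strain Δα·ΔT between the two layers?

Δα = |4.57 − 11.4|×10⁻⁶/K = 6.83×10⁻⁶/K.
Mismatch strain = Δα·ΔT = 6.83×10⁻⁶ × 69.8 = 4.77×10⁻⁴.

4.77×10⁻⁴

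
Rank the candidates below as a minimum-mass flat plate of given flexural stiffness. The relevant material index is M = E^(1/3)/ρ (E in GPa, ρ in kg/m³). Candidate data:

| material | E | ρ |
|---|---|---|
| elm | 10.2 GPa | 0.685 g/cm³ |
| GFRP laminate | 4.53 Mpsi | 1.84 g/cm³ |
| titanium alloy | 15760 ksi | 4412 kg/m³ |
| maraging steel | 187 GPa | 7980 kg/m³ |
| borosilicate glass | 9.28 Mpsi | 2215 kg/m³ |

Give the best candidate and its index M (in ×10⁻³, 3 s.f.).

Convert each candidate to consistent units, then evaluate M:
  elm: E = 10.20 GPa, ρ = 685.0 kg/m³
  GFRP laminate: E = 31.23 GPa, ρ = 1840 kg/m³
  titanium alloy: E = 108.7 GPa, ρ = 4412 kg/m³
  maraging steel: E = 187.0 GPa, ρ = 7980 kg/m³
  borosilicate glass: E = 63.98 GPa, ρ = 2215 kg/m³
  elm: M = 3.17×10⁻³
  borosilicate glass: M = 1.81×10⁻³
  GFRP laminate: M = 1.71×10⁻³
  titanium alloy: M = 1.08×10⁻³
  maraging steel: M = 0.717×10⁻³
The maximum is for elm.

elm, M = 3.17×10⁻³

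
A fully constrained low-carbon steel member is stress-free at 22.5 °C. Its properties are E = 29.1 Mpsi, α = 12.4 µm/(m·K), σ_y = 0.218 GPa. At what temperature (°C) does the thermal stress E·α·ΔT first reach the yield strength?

110 °C

E = 29.1 Mpsi = 200.6 GPa.
σ_y = 0.218 GPa = 218.0 MPa.
E·α·ΔT = 218.0 MPa ⇒ ΔT = 218.0 / (200.6×10³ × 12.4×10⁻⁶) = 87.62 K.
T = 22.5 + 87.62 = 110.1 °C.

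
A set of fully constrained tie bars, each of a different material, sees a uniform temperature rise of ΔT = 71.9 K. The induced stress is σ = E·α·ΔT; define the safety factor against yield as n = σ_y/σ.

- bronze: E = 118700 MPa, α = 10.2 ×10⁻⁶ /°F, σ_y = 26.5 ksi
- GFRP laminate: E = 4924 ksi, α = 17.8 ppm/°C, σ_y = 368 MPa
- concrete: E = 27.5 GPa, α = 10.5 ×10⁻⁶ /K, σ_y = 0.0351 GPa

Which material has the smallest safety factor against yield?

In consistent units (E in GPa, α in ×10⁻⁶/K, σ_y in MPa):
  bronze: E = 118.7, α = 18.4, σ_y = 182.7 → σ = 157 MPa, n = 1.17
  GFRP laminate: E = 33.95, α = 17.8, σ_y = 368.0 → σ = 43.4 MPa, n = 8.47
  concrete: E = 27.50, α = 10.5, σ_y = 35.10 → σ = 20.8 MPa, n = 1.69
The minimum is bronze at n = 1.17.

bronze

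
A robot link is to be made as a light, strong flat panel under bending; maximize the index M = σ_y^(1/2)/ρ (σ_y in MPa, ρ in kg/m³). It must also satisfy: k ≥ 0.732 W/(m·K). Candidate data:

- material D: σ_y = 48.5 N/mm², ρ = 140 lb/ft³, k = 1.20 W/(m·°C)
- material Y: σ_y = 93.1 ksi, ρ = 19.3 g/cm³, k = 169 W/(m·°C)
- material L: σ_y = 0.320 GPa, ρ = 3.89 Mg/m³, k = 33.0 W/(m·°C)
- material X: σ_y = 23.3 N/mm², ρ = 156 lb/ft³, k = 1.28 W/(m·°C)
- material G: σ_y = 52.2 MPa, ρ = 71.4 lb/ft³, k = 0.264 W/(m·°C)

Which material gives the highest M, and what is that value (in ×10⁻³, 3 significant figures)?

material L, M = 4.60×10⁻³

Screen on constraints: k ≥ 0.732 W/(m·K). Survivors: material D, material Y, material L, material X.
In SI units:
  material D: σ_y = 48.50 MPa, ρ = 2243 kg/m³
  material Y: σ_y = 641.9 MPa, ρ = 19300 kg/m³
  material L: σ_y = 320.0 MPa, ρ = 3890 kg/m³
  material X: σ_y = 23.30 MPa, ρ = 2499 kg/m³
  material L: M = 4.60×10⁻³
  material D: M = 3.11×10⁻³
  material X: M = 1.93×10⁻³
  material Y: M = 1.31×10⁻³
Material L ranks first.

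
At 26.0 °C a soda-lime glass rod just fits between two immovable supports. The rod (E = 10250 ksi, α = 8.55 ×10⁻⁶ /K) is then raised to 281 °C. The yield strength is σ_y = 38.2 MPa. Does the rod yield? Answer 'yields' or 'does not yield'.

E = 10250 ksi = 70.67 GPa.
ΔT = 255.0 K. Constrained thermal stress σ = E·α·ΔT = 70.67×10³ MPa × 8.55×10⁻⁶ × 255.0 = 154 MPa (compressive).
Compare to σ_y = 38.2 MPa: σ ≥ σ_y, so it yields.

yields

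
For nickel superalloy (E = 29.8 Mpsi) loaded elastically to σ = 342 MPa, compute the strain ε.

1.66×10⁻³

E = 29.8 Mpsi = 205.5 GPa = 205500 MPa.
ε = σ/E = 342 / 205500 = 1.66×10⁻³.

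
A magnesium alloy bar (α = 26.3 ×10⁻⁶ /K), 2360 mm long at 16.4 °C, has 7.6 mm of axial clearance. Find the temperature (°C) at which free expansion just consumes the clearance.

139 °C

α·L₀·ΔT = 7.6 mm ⇒ ΔT = 7.6 / (26.3×10⁻⁶ × 2360.0) = 122.4 K.
T = 16.4 + 122.4 = 138.8 °C.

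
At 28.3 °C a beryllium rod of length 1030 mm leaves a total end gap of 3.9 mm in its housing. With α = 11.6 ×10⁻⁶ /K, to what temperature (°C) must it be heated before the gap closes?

α·L₀·ΔT = 3.9 mm ⇒ ΔT = 3.9 / (11.6×10⁻⁶ × 1030.0) = 326.4 K.
T = 28.3 + 326.4 = 354.7 °C.

355 °C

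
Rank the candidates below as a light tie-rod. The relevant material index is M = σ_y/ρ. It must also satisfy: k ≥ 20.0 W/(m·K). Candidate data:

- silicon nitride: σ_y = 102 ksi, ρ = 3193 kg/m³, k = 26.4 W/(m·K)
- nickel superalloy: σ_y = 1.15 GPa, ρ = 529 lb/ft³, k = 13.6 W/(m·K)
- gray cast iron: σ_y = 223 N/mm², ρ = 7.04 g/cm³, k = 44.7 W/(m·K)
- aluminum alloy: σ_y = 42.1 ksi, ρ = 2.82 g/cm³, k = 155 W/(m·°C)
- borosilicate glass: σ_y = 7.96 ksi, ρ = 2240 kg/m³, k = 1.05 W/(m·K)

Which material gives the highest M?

silicon nitride

Screen on constraints: k ≥ 20.0 W/(m·K). Survivors: silicon nitride, gray cast iron, aluminum alloy.
Normalizing units and computing the index:
  silicon nitride: σ_y = 703.3 MPa, ρ = 3193 kg/m³
  gray cast iron: σ_y = 223.0 MPa, ρ = 7040 kg/m³
  aluminum alloy: σ_y = 290.3 MPa, ρ = 2820 kg/m³
  silicon nitride: M = 220 kN·m/kg
  aluminum alloy: M = 103 kN·m/kg
  gray cast iron: M = 31.7 kN·m/kg
The maximum is for silicon nitride.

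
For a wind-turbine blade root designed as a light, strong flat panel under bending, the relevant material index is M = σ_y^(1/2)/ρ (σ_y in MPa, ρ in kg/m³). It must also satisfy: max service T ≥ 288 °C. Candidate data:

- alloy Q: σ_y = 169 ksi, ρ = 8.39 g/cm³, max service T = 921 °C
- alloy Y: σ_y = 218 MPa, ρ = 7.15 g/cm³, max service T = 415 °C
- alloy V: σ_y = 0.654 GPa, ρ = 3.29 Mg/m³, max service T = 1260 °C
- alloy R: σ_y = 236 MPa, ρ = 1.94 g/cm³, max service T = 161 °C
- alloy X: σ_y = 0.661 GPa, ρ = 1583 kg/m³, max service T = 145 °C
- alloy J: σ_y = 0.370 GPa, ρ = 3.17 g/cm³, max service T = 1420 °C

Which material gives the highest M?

alloy V

Screen on constraints: max service T ≥ 288 °C. Survivors: alloy Q, alloy Y, alloy V, alloy J.
In SI units:
  alloy Q: σ_y = 1165 MPa, ρ = 8390 kg/m³
  alloy Y: σ_y = 218.0 MPa, ρ = 7150 kg/m³
  alloy V: σ_y = 654.0 MPa, ρ = 3290 kg/m³
  alloy J: σ_y = 370.0 MPa, ρ = 3170 kg/m³
  alloy V: M = 7.77×10⁻³
  alloy J: M = 6.07×10⁻³
  alloy Q: M = 4.07×10⁻³
  alloy Y: M = 2.07×10⁻³
Alloy V ranks first.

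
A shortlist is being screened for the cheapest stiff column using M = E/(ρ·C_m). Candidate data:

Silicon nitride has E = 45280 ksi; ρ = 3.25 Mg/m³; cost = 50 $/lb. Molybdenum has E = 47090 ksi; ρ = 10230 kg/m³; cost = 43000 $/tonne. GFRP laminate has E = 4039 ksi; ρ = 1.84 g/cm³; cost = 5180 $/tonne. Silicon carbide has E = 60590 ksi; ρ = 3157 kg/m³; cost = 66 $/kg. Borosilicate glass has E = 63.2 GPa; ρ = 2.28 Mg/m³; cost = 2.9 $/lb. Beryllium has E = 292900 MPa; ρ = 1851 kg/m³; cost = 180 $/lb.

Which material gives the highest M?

In SI units:
  silicon nitride: E = 312.2 GPa, ρ = 3250 kg/m³, cost = 110.2 $/kg
  molybdenum: E = 324.7 GPa, ρ = 10230 kg/m³, cost = 43.00 $/kg
  GFRP laminate: E = 27.85 GPa, ρ = 1840 kg/m³, cost = 5.180 $/kg
  silicon carbide: E = 417.8 GPa, ρ = 3157 kg/m³, cost = 66.00 $/kg
  borosilicate glass: E = 63.20 GPa, ρ = 2280 kg/m³, cost = 6.393 $/kg
  beryllium: E = 292.9 GPa, ρ = 1851 kg/m³, cost = 396.8 $/kg
  borosilicate glass: M = 4.34 MN·m per $
  GFRP laminate: M = 2.92 MN·m per $
  silicon carbide: M = 2.00 MN·m per $
  silicon nitride: M = 0.871 MN·m per $
  molybdenum: M = 0.738 MN·m per $
  beryllium: M = 0.399 MN·m per $
Borosilicate glass has the largest M.

borosilicate glass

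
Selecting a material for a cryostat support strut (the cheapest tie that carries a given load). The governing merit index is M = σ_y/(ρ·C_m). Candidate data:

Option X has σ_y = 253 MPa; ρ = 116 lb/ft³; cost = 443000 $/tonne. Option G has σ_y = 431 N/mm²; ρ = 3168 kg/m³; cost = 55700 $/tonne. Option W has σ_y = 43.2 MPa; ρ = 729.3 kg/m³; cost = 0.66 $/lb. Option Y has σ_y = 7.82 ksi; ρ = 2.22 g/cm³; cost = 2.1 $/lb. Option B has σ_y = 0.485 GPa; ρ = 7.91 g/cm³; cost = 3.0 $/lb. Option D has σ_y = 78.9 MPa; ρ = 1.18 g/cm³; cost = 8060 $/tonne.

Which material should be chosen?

Putting every candidate on a common basis:
  option X: σ_y = 253.0 MPa, ρ = 1858 kg/m³, cost = 443.0 $/kg
  option G: σ_y = 431.0 MPa, ρ = 3168 kg/m³, cost = 55.70 $/kg
  option W: σ_y = 43.20 MPa, ρ = 729.3 kg/m³, cost = 1.455 $/kg
  option Y: σ_y = 53.92 MPa, ρ = 2220 kg/m³, cost = 4.630 $/kg
  option B: σ_y = 485.0 MPa, ρ = 7910 kg/m³, cost = 6.614 $/kg
  option D: σ_y = 78.90 MPa, ρ = 1180 kg/m³, cost = 8.060 $/kg
  option W: M = 40.7 kN·m per $
  option B: M = 9.27 kN·m per $
  option D: M = 8.30 kN·m per $
  option Y: M = 5.25 kN·m per $
  option G: M = 2.44 kN·m per $
  option X: M = 0.307 kN·m per $
Option W ranks first.

option W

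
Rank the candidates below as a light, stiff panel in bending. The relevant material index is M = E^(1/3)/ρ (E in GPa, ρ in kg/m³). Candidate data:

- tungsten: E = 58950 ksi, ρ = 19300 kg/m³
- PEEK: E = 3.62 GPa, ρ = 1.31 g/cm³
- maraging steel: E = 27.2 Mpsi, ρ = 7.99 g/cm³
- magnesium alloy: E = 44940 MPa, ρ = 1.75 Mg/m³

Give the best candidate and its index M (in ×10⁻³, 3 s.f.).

magnesium alloy, M = 2.03×10⁻³

Putting every candidate on a common basis:
  tungsten: E = 406.4 GPa, ρ = 19300 kg/m³
  PEEK: E = 3.620 GPa, ρ = 1310 kg/m³
  maraging steel: E = 187.5 GPa, ρ = 7990 kg/m³
  magnesium alloy: E = 44.94 GPa, ρ = 1750 kg/m³
  magnesium alloy: M = 2.03×10⁻³
  PEEK: M = 1.17×10⁻³
  maraging steel: M = 0.716×10⁻³
  tungsten: M = 0.384×10⁻³
Magnesium alloy has the largest M.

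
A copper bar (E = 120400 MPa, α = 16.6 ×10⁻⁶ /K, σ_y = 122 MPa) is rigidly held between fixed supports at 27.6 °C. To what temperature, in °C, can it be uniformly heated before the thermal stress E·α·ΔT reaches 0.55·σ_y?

61.2 °C

E = 120400 MPa = 120.4 GPa.
E·α·ΔT = 67.10 MPa ⇒ ΔT = 67.10 / (120.4×10³ × 16.6×10⁻⁶) = 33.57 K.
T = 27.6 + 33.57 = 61.17 °C.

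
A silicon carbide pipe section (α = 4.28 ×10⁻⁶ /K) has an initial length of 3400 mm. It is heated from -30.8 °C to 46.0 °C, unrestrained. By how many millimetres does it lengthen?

ΔT = 46.0 − (-30.8) = 76.80 K.
ΔL = α·L₀·ΔT = 4.28×10⁻⁶ × 3400 mm × 76.80 K = 1.12 mm.

1.12 mm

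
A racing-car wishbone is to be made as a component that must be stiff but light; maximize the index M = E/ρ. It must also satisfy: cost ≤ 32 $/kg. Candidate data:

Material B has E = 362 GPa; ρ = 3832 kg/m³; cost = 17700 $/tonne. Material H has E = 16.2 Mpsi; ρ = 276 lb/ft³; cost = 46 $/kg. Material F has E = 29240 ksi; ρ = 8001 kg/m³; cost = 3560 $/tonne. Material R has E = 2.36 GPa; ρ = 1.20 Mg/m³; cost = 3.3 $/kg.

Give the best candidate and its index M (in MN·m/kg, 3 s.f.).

Screen on constraints: cost ≤ 32 $/kg. Survivors: material B, material F, material R.
In SI units:
  material B: E = 362.0 GPa, ρ = 3832 kg/m³
  material F: E = 201.6 GPa, ρ = 8001 kg/m³
  material R: E = 2.360 GPa, ρ = 1200 kg/m³
  material B: M = 94.5 MN·m/kg
  material F: M = 25.2 MN·m/kg
  material R: M = 1.97 MN·m/kg
Highest index: material B.

material B, M = 94.5 MN·m/kg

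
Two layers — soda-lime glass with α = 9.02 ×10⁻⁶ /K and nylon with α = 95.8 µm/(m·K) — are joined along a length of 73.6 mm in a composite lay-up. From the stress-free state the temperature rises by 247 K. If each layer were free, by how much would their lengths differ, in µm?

Δα = |9.02 − 95.8|×10⁻⁶/K = 86.8×10⁻⁶/K.
ΔL_mismatch = Δα·L·ΔT = 86.8×10⁻⁶ × 73.6 mm × 247.0 K = 1580 µm.

1580 µm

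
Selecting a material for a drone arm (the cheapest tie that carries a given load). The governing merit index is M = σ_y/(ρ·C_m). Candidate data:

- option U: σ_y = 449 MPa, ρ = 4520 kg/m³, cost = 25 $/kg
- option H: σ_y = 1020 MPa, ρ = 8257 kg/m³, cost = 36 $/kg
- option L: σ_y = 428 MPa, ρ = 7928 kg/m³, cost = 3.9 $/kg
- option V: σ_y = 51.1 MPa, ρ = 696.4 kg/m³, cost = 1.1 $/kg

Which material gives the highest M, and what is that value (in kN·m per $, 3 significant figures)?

Evaluate M for each candidate:
  option V: M = 66.7 kN·m per $
  option L: M = 13.8 kN·m per $
  option U: M = 3.97 kN·m per $
  option H: M = 3.43 kN·m per $
Highest index: option V.

option V, M = 66.7 kN·m per $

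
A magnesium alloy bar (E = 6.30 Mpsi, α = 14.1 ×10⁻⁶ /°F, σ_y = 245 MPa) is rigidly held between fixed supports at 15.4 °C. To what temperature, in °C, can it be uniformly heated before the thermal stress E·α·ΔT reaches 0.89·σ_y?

213 °C

E = 6.30 Mpsi = 43.44 GPa.
α = 14.1×10⁻⁶/°F × 9/5 = 25.4×10⁻⁶/K.
E·α·ΔT = 218.1 MPa ⇒ ΔT = 218.1 / (43.44×10³ × 25.4×10⁻⁶) = 197.8 K.
T = 15.4 + 197.8 = 213.2 °C.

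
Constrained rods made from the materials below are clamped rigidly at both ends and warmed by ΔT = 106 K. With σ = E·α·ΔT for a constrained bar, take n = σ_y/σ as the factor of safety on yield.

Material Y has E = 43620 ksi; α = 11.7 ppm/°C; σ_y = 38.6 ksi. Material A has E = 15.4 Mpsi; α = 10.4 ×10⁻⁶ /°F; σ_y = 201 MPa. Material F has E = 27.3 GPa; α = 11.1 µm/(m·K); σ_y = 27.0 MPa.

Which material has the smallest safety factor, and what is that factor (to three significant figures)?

In consistent units (E in GPa, α in ×10⁻⁶/K, σ_y in MPa):
  material Y: E = 300.7, α = 11.7, σ_y = 266.1 → σ = 373 MPa, n = 0.714
  material A: E = 106.2, α = 18.7, σ_y = 201.0 → σ = 211 MPa, n = 0.954
  material F: E = 27.30, α = 11.1, σ_y = 27.00 → σ = 32.1 MPa, n = 0.841
Smallest n: material Y with n = 0.714.

material Y, n = 0.714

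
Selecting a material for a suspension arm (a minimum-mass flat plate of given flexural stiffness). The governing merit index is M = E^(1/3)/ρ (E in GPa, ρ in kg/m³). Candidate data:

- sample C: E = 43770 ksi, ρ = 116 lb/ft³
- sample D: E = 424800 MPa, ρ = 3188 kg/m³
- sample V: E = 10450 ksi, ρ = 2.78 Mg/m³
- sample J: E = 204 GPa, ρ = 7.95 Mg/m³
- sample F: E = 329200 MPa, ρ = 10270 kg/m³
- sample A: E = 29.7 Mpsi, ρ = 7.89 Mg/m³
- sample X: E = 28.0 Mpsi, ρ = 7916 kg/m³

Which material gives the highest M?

Putting every candidate on a common basis:
  sample C: E = 301.8 GPa, ρ = 1858 kg/m³
  sample D: E = 424.8 GPa, ρ = 3188 kg/m³
  sample V: E = 72.05 GPa, ρ = 2780 kg/m³
  sample J: E = 204.0 GPa, ρ = 7950 kg/m³
  sample F: E = 329.2 GPa, ρ = 10270 kg/m³
  sample A: E = 204.8 GPa, ρ = 7890 kg/m³
  sample X: E = 193.1 GPa, ρ = 7916 kg/m³
  sample C: M = 3.61×10⁻³
  sample D: M = 2.36×10⁻³
  sample V: M = 1.50×10⁻³
  sample A: M = 0.747×10⁻³
  sample J: M = 0.740×10⁻³
  sample X: M = 0.730×10⁻³
  sample F: M = 0.672×10⁻³
Sample C ranks first.

sample C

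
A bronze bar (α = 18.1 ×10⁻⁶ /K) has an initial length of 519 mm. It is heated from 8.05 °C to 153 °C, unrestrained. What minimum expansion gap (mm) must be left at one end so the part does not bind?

ΔT = 153 − 8.05 = 144.9 K.
ΔL = α·L₀·ΔT = 18.1×10⁻⁶ × 519 mm × 144.9 K = 1.36 mm.

1.36 mm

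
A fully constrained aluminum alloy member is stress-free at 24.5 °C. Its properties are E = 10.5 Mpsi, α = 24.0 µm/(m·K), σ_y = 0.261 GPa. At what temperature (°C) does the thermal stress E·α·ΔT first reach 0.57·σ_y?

E = 10.5 Mpsi = 72.39 GPa.
σ_y = 0.261 GPa = 261.0 MPa.
E·α·ΔT = 148.8 MPa ⇒ ΔT = 148.8 / (72.39×10³ × 24.0×10⁻⁶) = 85.62 K.
T = 24.5 + 85.62 = 110.1 °C.

110 °C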